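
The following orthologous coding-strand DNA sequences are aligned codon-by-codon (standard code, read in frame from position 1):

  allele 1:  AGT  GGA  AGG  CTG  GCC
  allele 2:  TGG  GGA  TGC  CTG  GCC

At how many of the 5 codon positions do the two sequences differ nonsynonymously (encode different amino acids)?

2

Codon 1: AGT Ser / TGG Trp — nonsynonymous.
Codon 2: GGA Gly / GGA Gly — identical.
Codon 3: AGG Arg / TGC Cys — nonsynonymous.
Codon 4: CTG Leu / CTG Leu — identical.
Codon 5: GCC Ala / GCC Ala — identical.
Nonsynonymous differences: 2.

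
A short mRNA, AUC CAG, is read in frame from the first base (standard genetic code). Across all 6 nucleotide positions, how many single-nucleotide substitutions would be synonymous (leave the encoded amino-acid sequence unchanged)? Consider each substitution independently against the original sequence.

Codon 1 (AUC, Ile): 2 synonymous substitutions.
Codon 2 (CAG, Gln): 1 synonymous substitution.
Total: 2 + 1 = 3.

3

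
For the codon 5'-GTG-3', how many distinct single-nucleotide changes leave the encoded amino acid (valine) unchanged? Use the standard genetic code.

3

Position 1: none → 0 synonymous.
Position 2: none → 0 synonymous.
Position 3: GTT, GTC, GTA → 3 synonymous.
Total: 0 + 0 + 3 = 3.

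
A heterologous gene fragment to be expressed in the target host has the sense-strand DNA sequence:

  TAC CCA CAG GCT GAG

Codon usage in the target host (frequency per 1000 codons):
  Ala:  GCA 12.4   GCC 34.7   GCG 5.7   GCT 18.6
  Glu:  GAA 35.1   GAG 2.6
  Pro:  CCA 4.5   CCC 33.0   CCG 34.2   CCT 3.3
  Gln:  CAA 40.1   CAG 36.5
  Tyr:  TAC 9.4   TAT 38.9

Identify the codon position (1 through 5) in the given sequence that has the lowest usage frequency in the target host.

5

Codon 1 TAC (Tyr): 9.4 per 1000.
Codon 2 CCA (Pro): 4.5 per 1000.
Codon 3 CAG (Gln): 36.5 per 1000.
Codon 4 GCT (Ala): 18.6 per 1000.
Codon 5 GAG (Glu): 2.6 per 1000.
Lowest frequency is 2.6 at codon 5.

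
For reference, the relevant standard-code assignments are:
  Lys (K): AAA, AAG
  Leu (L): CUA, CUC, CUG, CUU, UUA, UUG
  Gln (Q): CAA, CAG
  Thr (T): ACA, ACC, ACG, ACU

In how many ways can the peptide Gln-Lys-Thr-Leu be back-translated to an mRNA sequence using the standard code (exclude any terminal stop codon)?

Gln: 2 codons.
Lys: 2 codons.
Thr: 4 codons.
Leu: 6 codons.
2 × 2 × 4 × 6 = 96.

96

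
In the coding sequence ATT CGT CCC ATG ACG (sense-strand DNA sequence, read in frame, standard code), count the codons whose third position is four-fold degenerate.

Codon 1 ATT (Ile): third position 3-fold.
Codon 2 CGT (Arg): third position 4-fold.
Codon 3 CCC (Pro): third position 4-fold.
Codon 4 ATG (Met): third position 1-fold.
Codon 5 ACG (Thr): third position 4-fold.
Four-fold degenerate third positions: 3.

3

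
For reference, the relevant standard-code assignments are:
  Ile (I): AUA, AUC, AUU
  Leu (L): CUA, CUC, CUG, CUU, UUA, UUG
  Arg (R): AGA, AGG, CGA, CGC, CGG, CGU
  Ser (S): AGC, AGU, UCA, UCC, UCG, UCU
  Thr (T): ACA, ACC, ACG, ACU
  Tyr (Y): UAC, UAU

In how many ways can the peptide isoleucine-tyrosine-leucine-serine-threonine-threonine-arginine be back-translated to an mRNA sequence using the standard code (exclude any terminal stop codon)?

20736

Ile: 3 codons.
Tyr: 2 codons.
Leu: 6 codons.
Ser: 6 codons.
Thr: 4 codons.
Thr: 4 codons.
Arg: 6 codons.
3 × 2 × 6 × 6 × 4 × 4 × 6 = 20736.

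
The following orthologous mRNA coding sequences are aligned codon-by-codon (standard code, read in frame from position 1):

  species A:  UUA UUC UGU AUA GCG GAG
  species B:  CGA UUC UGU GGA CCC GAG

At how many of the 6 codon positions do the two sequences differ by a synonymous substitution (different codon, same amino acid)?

0

Codon 1: UUA Leu / CGA Arg — nonsynonymous.
Codon 2: UUC Phe / UUC Phe — identical.
Codon 3: UGU Cys / UGU Cys — identical.
Codon 4: AUA Ile / GGA Gly — nonsynonymous.
Codon 5: GCG Ala / CCC Pro — nonsynonymous.
Codon 6: GAG Glu / GAG Glu — identical.
Synonymous differences: 0.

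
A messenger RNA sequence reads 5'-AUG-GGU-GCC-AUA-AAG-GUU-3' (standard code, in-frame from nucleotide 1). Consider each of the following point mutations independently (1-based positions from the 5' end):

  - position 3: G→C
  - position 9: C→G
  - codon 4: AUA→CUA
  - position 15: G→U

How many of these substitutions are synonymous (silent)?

1

Codon 1: AUG (Met) → AUC (Ile) — missense.
Codon 3: GCC (Ala) → GCG (Ala) — synonymous.
Codon 4: AUA (Ile) → CUA (Leu) — missense.
Codon 5: AAG (Lys) → AAU (Asn) — missense.
Synonymous: 1 of 4.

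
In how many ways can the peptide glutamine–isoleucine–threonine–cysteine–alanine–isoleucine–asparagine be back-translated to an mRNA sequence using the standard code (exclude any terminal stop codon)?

Gln: 2 codons.
Ile: 3 codons.
Thr: 4 codons.
Cys: 2 codons.
Ala: 4 codons.
Ile: 3 codons.
Asn: 2 codons.
2 × 3 × 4 × 2 × 4 × 3 × 2 = 1152.

1152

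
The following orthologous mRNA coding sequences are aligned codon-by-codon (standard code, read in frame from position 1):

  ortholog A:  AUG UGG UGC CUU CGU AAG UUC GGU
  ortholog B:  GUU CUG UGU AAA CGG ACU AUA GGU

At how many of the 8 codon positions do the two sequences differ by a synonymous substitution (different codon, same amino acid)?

2

Codon 1: AUG Met / GUU Val — nonsynonymous.
Codon 2: UGG Trp / CUG Leu — nonsynonymous.
Codon 3: UGC Cys / UGU Cys — synonymous.
Codon 4: CUU Leu / AAA Lys — nonsynonymous.
Codon 5: CGU Arg / CGG Arg — synonymous.
Codon 6: AAG Lys / ACU Thr — nonsynonymous.
Codon 7: UUC Phe / AUA Ile — nonsynonymous.
Codon 8: GGU Gly / GGU Gly — identical.
Synonymous differences: 2.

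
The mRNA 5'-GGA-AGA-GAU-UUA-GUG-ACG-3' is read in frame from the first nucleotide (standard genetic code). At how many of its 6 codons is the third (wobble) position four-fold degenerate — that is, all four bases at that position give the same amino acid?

Codon 1 GGA (Gly): third position 4-fold.
Codon 2 AGA (Arg): third position 2-fold.
Codon 3 GAU (Asp): third position 2-fold.
Codon 4 UUA (Leu): third position 2-fold.
Codon 5 GUG (Val): third position 4-fold.
Codon 6 ACG (Thr): third position 4-fold.
Four-fold degenerate third positions: 3.

3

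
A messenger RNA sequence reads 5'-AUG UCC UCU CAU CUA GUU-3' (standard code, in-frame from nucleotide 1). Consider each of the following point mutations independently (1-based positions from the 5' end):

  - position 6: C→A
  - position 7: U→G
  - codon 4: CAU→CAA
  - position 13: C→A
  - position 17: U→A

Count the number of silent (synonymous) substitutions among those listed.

Codon 2: UCC (Ser) → UCA (Ser) — synonymous.
Codon 3: UCU (Ser) → GCU (Ala) — missense.
Codon 4: CAU (His) → CAA (Gln) — missense.
Codon 5: CUA (Leu) → AUA (Ile) — missense.
Codon 6: GUU (Val) → GAU (Asp) — missense.
Synonymous: 1 of 5.

1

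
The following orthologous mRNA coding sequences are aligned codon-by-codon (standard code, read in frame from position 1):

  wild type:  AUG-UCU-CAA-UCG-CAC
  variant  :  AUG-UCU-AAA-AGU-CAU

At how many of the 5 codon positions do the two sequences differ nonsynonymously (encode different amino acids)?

1

Codon 1: AUG Met / AUG Met — identical.
Codon 2: UCU Ser / UCU Ser — identical.
Codon 3: CAA Gln / AAA Lys — nonsynonymous.
Codon 4: UCG Ser / AGU Ser — synonymous.
Codon 5: CAC His / CAU His — synonymous.
Nonsynonymous differences: 1.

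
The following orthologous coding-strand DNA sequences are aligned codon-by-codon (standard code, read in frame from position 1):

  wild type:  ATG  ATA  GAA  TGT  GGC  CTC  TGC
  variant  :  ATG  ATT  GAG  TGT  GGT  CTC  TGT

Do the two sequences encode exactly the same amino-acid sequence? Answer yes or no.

Codon 1: ATG Met / ATG Met — identical.
Codon 2: ATA Ile / ATT Ile — synonymous.
Codon 3: GAA Glu / GAG Glu — synonymous.
Codon 4: TGT Cys / TGT Cys — identical.
Codon 5: GGC Gly / GGT Gly — synonymous.
Codon 6: CTC Leu / CTC Leu — identical.
Codon 7: TGC Cys / TGT Cys — synonymous.
Nonsynonymous differences: 0 → same protein.

yes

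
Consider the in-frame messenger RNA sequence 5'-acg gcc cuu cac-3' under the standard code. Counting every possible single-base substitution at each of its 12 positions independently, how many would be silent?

10

Codon 1 (ACG, Thr): 3 synonymous substitutions.
Codon 2 (GCC, Ala): 3 synonymous substitutions.
Codon 3 (CUU, Leu): 3 synonymous substitutions.
Codon 4 (CAC, His): 1 synonymous substitution.
Total: 3 + 3 + 3 + 1 = 10.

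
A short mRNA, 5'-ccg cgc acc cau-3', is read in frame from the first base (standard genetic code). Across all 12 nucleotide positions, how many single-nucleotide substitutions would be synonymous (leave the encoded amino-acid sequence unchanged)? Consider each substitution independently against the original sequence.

Codon 1 (CCG, Pro): 3 synonymous substitutions.
Codon 2 (CGC, Arg): 3 synonymous substitutions.
Codon 3 (ACC, Thr): 3 synonymous substitutions.
Codon 4 (CAU, His): 1 synonymous substitution.
Total: 3 + 3 + 3 + 1 = 10.

10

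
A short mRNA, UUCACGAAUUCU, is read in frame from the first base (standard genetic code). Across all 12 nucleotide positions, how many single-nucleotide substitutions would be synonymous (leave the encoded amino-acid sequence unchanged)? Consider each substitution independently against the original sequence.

Codon 1 (UUC, Phe): 1 synonymous substitution.
Codon 2 (ACG, Thr): 3 synonymous substitutions.
Codon 3 (AAU, Asn): 1 synonymous substitution.
Codon 4 (UCU, Ser): 3 synonymous substitutions.
Total: 1 + 3 + 1 + 3 = 8.

8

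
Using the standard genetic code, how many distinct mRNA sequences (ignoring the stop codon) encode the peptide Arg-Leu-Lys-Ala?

288

Arg: 6 codons.
Leu: 6 codons.
Lys: 2 codons.
Ala: 4 codons.
6 × 6 × 2 × 4 = 288.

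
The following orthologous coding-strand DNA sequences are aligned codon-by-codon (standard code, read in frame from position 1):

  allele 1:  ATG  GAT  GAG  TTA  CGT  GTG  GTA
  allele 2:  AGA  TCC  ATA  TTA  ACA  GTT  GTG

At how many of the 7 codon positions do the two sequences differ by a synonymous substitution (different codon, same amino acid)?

2

Codon 1: ATG Met / AGA Arg — nonsynonymous.
Codon 2: GAT Asp / TCC Ser — nonsynonymous.
Codon 3: GAG Glu / ATA Ile — nonsynonymous.
Codon 4: TTA Leu / TTA Leu — identical.
Codon 5: CGT Arg / ACA Thr — nonsynonymous.
Codon 6: GTG Val / GTT Val — synonymous.
Codon 7: GTA Val / GTG Val — synonymous.
Synonymous differences: 2.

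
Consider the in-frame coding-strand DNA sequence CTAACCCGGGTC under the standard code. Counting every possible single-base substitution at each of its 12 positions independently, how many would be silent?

14

Codon 1 (CTA, Leu): 4 synonymous substitutions.
Codon 2 (ACC, Thr): 3 synonymous substitutions.
Codon 3 (CGG, Arg): 4 synonymous substitutions.
Codon 4 (GTC, Val): 3 synonymous substitutions.
Total: 4 + 3 + 4 + 3 = 14.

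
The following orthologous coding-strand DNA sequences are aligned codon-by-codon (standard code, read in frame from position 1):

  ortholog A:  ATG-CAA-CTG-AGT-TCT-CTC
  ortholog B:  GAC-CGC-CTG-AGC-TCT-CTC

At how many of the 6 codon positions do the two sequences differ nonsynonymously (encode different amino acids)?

Codon 1: ATG Met / GAC Asp — nonsynonymous.
Codon 2: CAA Gln / CGC Arg — nonsynonymous.
Codon 3: CTG Leu / CTG Leu — identical.
Codon 4: AGT Ser / AGC Ser — synonymous.
Codon 5: TCT Ser / TCT Ser — identical.
Codon 6: CTC Leu / CTC Leu — identical.
Nonsynonymous differences: 2.

2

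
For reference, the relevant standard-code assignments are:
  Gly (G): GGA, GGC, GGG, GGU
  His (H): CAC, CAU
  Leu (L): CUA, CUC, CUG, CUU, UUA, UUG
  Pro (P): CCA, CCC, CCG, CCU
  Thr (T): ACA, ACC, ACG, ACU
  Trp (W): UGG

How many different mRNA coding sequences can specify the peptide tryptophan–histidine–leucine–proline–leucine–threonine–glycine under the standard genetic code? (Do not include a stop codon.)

Trp: 1 codon.
His: 2 codons.
Leu: 6 codons.
Pro: 4 codons.
Leu: 6 codons.
Thr: 4 codons.
Gly: 4 codons.
1 × 2 × 6 × 4 × 6 × 4 × 4 = 4608.

4608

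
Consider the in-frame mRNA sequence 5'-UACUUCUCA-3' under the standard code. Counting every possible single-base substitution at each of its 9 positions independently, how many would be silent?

5

Codon 1 (UAC, Tyr): 1 synonymous substitution.
Codon 2 (UUC, Phe): 1 synonymous substitution.
Codon 3 (UCA, Ser): 3 synonymous substitutions.
Total: 1 + 1 + 3 = 5.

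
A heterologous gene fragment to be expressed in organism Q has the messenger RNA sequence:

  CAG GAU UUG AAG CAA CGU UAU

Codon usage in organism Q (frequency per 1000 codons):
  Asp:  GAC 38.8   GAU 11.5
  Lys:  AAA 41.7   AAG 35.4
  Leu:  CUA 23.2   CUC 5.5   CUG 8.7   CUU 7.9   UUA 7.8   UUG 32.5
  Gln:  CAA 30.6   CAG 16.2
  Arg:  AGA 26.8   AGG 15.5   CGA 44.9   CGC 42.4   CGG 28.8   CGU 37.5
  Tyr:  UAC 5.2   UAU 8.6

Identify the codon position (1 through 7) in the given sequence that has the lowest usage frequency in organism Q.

Codon 1 CAG (Gln): 16.2 per 1000.
Codon 2 GAU (Asp): 11.5 per 1000.
Codon 3 UUG (Leu): 32.5 per 1000.
Codon 4 AAG (Lys): 35.4 per 1000.
Codon 5 CAA (Gln): 30.6 per 1000.
Codon 6 CGU (Arg): 37.5 per 1000.
Codon 7 UAU (Tyr): 8.6 per 1000.
Lowest frequency is 8.6 at codon 7.

7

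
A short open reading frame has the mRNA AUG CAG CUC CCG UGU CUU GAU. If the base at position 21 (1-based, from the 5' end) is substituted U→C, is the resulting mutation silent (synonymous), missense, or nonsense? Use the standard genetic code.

silent

Position 21 falls in codon 7: GAU → Asp.
After the substitution the codon is GAC → Asp.
Both encode Asp, so the change is synonymous.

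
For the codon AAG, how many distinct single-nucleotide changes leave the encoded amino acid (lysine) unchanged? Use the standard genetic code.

Position 1: none → 0 synonymous.
Position 2: none → 0 synonymous.
Position 3: AAA → 1 synonymous.
Total: 0 + 0 + 1 = 1.

1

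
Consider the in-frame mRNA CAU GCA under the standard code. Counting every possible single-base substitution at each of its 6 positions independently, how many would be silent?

Codon 1 (CAU, His): 1 synonymous substitution.
Codon 2 (GCA, Ala): 3 synonymous substitutions.
Total: 1 + 3 = 4.

4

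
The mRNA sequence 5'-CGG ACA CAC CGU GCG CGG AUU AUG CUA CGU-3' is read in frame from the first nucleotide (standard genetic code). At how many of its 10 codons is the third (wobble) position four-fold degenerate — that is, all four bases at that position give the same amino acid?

7

Codon 1 CGG (Arg): third position 4-fold.
Codon 2 ACA (Thr): third position 4-fold.
Codon 3 CAC (His): third position 2-fold.
Codon 4 CGU (Arg): third position 4-fold.
Codon 5 GCG (Ala): third position 4-fold.
Codon 6 CGG (Arg): third position 4-fold.
Codon 7 AUU (Ile): third position 3-fold.
Codon 8 AUG (Met): third position 1-fold.
Codon 9 CUA (Leu): third position 4-fold.
Codon 10 CGU (Arg): third position 4-fold.
Four-fold degenerate third positions: 7.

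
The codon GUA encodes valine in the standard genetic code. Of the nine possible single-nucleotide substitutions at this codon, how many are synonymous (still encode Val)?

Position 1: none → 0 synonymous.
Position 2: none → 0 synonymous.
Position 3: GUU, GUC, GUG → 3 synonymous.
Total: 0 + 0 + 3 = 3.

3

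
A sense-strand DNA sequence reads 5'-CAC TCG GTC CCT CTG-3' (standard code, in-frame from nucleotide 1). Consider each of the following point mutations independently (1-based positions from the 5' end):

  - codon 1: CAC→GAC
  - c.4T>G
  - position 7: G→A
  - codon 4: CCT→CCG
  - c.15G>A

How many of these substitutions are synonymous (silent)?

Codon 1: CAC (His) → GAC (Asp) — missense.
Codon 2: TCG (Ser) → GCG (Ala) — missense.
Codon 3: GTC (Val) → ATC (Ile) — missense.
Codon 4: CCT (Pro) → CCG (Pro) — synonymous.
Codon 5: CTG (Leu) → CTA (Leu) — synonymous.
Synonymous: 2 of 5.

2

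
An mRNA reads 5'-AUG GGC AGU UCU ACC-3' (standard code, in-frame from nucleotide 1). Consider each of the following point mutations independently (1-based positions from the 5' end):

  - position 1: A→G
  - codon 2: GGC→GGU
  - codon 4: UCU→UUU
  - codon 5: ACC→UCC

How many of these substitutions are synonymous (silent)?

1

Codon 1: AUG (Met) → GUG (Val) — missense.
Codon 2: GGC (Gly) → GGU (Gly) — synonymous.
Codon 4: UCU (Ser) → UUU (Phe) — missense.
Codon 5: ACC (Thr) → UCC (Ser) — missense.
Synonymous: 1 of 4.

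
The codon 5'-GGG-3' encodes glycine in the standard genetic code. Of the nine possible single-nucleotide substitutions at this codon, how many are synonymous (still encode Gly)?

3

Position 1: none → 0 synonymous.
Position 2: none → 0 synonymous.
Position 3: GGU, GGC, GGA → 3 synonymous.
Total: 0 + 0 + 3 = 3.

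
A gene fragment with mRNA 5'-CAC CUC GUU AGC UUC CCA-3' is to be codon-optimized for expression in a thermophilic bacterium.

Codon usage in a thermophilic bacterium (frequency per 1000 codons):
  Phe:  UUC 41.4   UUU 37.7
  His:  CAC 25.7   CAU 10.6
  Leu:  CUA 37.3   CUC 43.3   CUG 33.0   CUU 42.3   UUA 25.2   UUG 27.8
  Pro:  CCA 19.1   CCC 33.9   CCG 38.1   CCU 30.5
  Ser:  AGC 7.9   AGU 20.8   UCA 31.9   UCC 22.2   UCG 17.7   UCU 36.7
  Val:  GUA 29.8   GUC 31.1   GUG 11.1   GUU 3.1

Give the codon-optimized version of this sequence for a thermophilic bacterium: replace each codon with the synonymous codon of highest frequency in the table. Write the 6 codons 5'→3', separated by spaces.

Codon 1 (His): best is CAC at 25.7.
Codon 2 (Leu): best is CUC at 43.3.
Codon 3 (Val): best is GUC at 31.1.
Codon 4 (Ser): best is UCU at 36.7.
Codon 5 (Phe): best is UUC at 41.4.
Codon 6 (Pro): best is CCG at 38.1.

CAC CUC GUC UCU UUC CCG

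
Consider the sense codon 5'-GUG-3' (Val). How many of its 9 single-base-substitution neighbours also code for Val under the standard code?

Position 1: none → 0 synonymous.
Position 2: none → 0 synonymous.
Position 3: GUU, GUC, GUA → 3 synonymous.
Total: 0 + 0 + 3 = 3.

3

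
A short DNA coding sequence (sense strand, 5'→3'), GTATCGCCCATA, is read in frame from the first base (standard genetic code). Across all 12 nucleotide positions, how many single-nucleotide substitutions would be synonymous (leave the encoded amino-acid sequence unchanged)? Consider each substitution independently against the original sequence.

Codon 1 (GTA, Val): 3 synonymous substitutions.
Codon 2 (TCG, Ser): 3 synonymous substitutions.
Codon 3 (CCC, Pro): 3 synonymous substitutions.
Codon 4 (ATA, Ile): 2 synonymous substitutions.
Total: 3 + 3 + 3 + 2 = 11.

11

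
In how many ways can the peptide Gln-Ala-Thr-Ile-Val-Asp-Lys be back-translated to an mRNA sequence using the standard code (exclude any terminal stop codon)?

1536

Gln: 2 codons.
Ala: 4 codons.
Thr: 4 codons.
Ile: 3 codons.
Val: 4 codons.
Asp: 2 codons.
Lys: 2 codons.
2 × 4 × 4 × 3 × 4 × 2 × 2 = 1536.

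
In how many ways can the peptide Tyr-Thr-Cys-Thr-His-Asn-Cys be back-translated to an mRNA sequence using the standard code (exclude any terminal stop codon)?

512

Tyr: 2 codons.
Thr: 4 codons.
Cys: 2 codons.
Thr: 4 codons.
His: 2 codons.
Asn: 2 codons.
Cys: 2 codons.
2 × 4 × 2 × 4 × 2 × 2 × 2 = 512.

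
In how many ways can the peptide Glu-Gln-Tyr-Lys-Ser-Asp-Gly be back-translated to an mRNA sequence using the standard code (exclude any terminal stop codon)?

Glu: 2 codons.
Gln: 2 codons.
Tyr: 2 codons.
Lys: 2 codons.
Ser: 6 codons.
Asp: 2 codons.
Gly: 4 codons.
2 × 2 × 2 × 2 × 6 × 2 × 4 = 768.

768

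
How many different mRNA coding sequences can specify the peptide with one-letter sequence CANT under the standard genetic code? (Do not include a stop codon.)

Cys: 2 codons.
Ala: 4 codons.
Asn: 2 codons.
Thr: 4 codons.
2 × 4 × 2 × 4 = 64.

64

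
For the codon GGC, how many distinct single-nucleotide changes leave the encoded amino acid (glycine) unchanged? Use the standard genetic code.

Position 1: none → 0 synonymous.
Position 2: none → 0 synonymous.
Position 3: GGU, GGA, GGG → 3 synonymous.
Total: 0 + 0 + 3 = 3.

3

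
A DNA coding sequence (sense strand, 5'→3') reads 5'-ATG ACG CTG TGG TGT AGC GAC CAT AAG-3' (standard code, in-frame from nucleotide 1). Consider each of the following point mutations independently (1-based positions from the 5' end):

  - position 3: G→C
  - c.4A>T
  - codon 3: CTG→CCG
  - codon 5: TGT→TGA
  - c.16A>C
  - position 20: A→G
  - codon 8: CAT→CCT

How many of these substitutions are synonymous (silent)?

Codon 1: ATG (Met) → ATC (Ile) — missense.
Codon 2: ACG (Thr) → TCG (Ser) — missense.
Codon 3: CTG (Leu) → CCG (Pro) — missense.
Codon 5: TGT (Cys) → TGA (Stop) — nonsense.
Codon 6: AGC (Ser) → CGC (Arg) — missense.
Codon 7: GAC (Asp) → GGC (Gly) — missense.
Codon 8: CAT (His) → CCT (Pro) — missense.
Synonymous: 0 of 7.

0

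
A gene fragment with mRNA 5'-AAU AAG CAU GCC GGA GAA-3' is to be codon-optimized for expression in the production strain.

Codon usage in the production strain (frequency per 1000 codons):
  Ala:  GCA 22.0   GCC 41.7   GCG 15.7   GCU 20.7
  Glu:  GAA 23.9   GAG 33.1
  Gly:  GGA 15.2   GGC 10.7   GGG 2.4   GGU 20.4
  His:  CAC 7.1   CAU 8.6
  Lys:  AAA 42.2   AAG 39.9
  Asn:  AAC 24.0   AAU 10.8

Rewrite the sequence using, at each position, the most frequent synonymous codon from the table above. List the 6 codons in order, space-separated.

Codon 1 (Asn): best is AAC at 24.0.
Codon 2 (Lys): best is AAA at 42.2.
Codon 3 (His): best is CAU at 8.6.
Codon 4 (Ala): best is GCC at 41.7.
Codon 5 (Gly): best is GGU at 20.4.
Codon 6 (Glu): best is GAG at 33.1.

AAC AAA CAU GCC GGU GAG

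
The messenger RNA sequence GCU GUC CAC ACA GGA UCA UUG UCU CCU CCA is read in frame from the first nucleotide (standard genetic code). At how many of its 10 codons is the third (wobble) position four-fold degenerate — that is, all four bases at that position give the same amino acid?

Codon 1 GCU (Ala): third position 4-fold.
Codon 2 GUC (Val): third position 4-fold.
Codon 3 CAC (His): third position 2-fold.
Codon 4 ACA (Thr): third position 4-fold.
Codon 5 GGA (Gly): third position 4-fold.
Codon 6 UCA (Ser): third position 4-fold.
Codon 7 UUG (Leu): third position 2-fold.
Codon 8 UCU (Ser): third position 4-fold.
Codon 9 CCU (Pro): third position 4-fold.
Codon 10 CCA (Pro): third position 4-fold.
Four-fold degenerate third positions: 8.

8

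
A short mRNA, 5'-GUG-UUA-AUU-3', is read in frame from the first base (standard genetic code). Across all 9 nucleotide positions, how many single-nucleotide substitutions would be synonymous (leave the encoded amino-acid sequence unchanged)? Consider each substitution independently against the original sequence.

7

Codon 1 (GUG, Val): 3 synonymous substitutions.
Codon 2 (UUA, Leu): 2 synonymous substitutions.
Codon 3 (AUU, Ile): 2 synonymous substitutions.
Total: 3 + 2 + 2 = 7.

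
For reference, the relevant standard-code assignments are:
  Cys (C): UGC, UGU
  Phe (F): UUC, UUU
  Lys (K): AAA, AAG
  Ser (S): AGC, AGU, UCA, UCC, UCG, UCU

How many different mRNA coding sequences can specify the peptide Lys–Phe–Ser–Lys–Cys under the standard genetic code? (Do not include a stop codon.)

Lys: 2 codons.
Phe: 2 codons.
Ser: 6 codons.
Lys: 2 codons.
Cys: 2 codons.
2 × 2 × 6 × 2 × 2 = 96.

96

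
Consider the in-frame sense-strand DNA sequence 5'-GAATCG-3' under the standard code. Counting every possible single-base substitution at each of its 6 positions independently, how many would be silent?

Codon 1 (GAA, Glu): 1 synonymous substitution.
Codon 2 (TCG, Ser): 3 synonymous substitutions.
Total: 1 + 3 = 4.

4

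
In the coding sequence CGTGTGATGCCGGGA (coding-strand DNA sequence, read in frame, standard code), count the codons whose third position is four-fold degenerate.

Codon 1 CGT (Arg): third position 4-fold.
Codon 2 GTG (Val): third position 4-fold.
Codon 3 ATG (Met): third position 1-fold.
Codon 4 CCG (Pro): third position 4-fold.
Codon 5 GGA (Gly): third position 4-fold.
Four-fold degenerate third positions: 4.

4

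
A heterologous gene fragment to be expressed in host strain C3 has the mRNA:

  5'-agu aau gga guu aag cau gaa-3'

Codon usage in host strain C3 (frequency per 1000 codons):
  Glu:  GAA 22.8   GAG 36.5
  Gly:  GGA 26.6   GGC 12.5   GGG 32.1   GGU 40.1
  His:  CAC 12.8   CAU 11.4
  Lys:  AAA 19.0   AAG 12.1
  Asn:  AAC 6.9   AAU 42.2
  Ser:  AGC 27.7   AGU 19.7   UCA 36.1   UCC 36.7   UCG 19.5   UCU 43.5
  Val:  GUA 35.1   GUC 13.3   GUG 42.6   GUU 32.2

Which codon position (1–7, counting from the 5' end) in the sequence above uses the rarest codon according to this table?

6

Codon 1 AGU (Ser): 19.7 per 1000.
Codon 2 AAU (Asn): 42.2 per 1000.
Codon 3 GGA (Gly): 26.6 per 1000.
Codon 4 GUU (Val): 32.2 per 1000.
Codon 5 AAG (Lys): 12.1 per 1000.
Codon 6 CAU (His): 11.4 per 1000.
Codon 7 GAA (Glu): 22.8 per 1000.
Lowest frequency is 11.4 at codon 6.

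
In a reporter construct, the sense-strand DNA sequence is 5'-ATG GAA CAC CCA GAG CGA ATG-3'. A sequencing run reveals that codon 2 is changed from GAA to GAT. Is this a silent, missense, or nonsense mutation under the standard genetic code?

missense

Position 6 falls in codon 2: GAA → Glu.
After the substitution the codon is GAT → Asp.
Glu ≠ Asp, so this is a missense mutation.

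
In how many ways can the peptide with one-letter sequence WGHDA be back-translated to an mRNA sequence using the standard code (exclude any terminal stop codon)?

Trp: 1 codon.
Gly: 4 codons.
His: 2 codons.
Asp: 2 codons.
Ala: 4 codons.
1 × 4 × 2 × 2 × 4 = 64.

64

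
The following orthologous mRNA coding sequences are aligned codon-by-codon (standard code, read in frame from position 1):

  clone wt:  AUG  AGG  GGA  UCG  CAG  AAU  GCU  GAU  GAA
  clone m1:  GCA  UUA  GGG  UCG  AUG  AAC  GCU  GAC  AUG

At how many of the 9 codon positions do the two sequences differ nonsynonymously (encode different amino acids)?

Codon 1: AUG Met / GCA Ala — nonsynonymous.
Codon 2: AGG Arg / UUA Leu — nonsynonymous.
Codon 3: GGA Gly / GGG Gly — synonymous.
Codon 4: UCG Ser / UCG Ser — identical.
Codon 5: CAG Gln / AUG Met — nonsynonymous.
Codon 6: AAU Asn / AAC Asn — synonymous.
Codon 7: GCU Ala / GCU Ala — identical.
Codon 8: GAU Asp / GAC Asp — synonymous.
Codon 9: GAA Glu / AUG Met — nonsynonymous.
Nonsynonymous differences: 4.

4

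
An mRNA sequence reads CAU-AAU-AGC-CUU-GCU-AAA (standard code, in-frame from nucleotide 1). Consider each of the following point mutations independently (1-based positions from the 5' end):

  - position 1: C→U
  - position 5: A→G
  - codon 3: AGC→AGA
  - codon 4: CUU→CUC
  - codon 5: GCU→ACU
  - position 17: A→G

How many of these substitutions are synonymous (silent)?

1

Codon 1: CAU (His) → UAU (Tyr) — missense.
Codon 2: AAU (Asn) → AGU (Ser) — missense.
Codon 3: AGC (Ser) → AGA (Arg) — missense.
Codon 4: CUU (Leu) → CUC (Leu) — synonymous.
Codon 5: GCU (Ala) → ACU (Thr) — missense.
Codon 6: AAA (Lys) → AGA (Arg) — missense.
Synonymous: 1 of 6.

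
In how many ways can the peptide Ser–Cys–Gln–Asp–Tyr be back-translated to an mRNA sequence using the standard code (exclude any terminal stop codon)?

96

Ser: 6 codons.
Cys: 2 codons.
Gln: 2 codons.
Asp: 2 codons.
Tyr: 2 codons.
6 × 2 × 2 × 2 × 2 = 96.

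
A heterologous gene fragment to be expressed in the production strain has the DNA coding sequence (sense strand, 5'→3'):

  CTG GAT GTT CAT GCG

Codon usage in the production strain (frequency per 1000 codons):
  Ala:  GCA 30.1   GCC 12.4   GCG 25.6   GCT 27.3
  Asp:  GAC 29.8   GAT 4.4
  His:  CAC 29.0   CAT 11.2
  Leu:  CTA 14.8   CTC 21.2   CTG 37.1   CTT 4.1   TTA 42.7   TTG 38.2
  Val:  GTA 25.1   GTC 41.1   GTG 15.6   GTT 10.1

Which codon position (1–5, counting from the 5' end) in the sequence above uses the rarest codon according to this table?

2

Codon 1 CTG (Leu): 37.1 per 1000.
Codon 2 GAT (Asp): 4.4 per 1000.
Codon 3 GTT (Val): 10.1 per 1000.
Codon 4 CAT (His): 11.2 per 1000.
Codon 5 GCG (Ala): 25.6 per 1000.
Lowest frequency is 4.4 at codon 2.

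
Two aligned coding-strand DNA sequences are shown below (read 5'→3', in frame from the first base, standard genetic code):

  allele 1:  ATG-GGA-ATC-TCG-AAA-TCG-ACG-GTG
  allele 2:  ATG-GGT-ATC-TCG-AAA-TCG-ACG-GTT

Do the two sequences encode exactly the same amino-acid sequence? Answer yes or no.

Codon 1: ATG Met / ATG Met — identical.
Codon 2: GGA Gly / GGT Gly — synonymous.
Codon 3: ATC Ile / ATC Ile — identical.
Codon 4: TCG Ser / TCG Ser — identical.
Codon 5: AAA Lys / AAA Lys — identical.
Codon 6: TCG Ser / TCG Ser — identical.
Codon 7: ACG Thr / ACG Thr — identical.
Codon 8: GTG Val / GTT Val — synonymous.
Nonsynonymous differences: 0 → same protein.

yes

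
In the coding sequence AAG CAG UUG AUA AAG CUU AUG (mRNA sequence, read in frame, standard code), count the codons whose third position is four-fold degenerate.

Codon 1 AAG (Lys): third position 2-fold.
Codon 2 CAG (Gln): third position 2-fold.
Codon 3 UUG (Leu): third position 2-fold.
Codon 4 AUA (Ile): third position 3-fold.
Codon 5 AAG (Lys): third position 2-fold.
Codon 6 CUU (Leu): third position 4-fold.
Codon 7 AUG (Met): third position 1-fold.
Four-fold degenerate third positions: 1.

1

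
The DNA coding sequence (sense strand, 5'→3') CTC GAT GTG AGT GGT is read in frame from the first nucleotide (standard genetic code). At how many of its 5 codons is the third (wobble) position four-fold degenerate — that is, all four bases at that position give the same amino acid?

Codon 1 CTC (Leu): third position 4-fold.
Codon 2 GAT (Asp): third position 2-fold.
Codon 3 GTG (Val): third position 4-fold.
Codon 4 AGT (Ser): third position 2-fold.
Codon 5 GGT (Gly): third position 4-fold.
Four-fold degenerate third positions: 3.

3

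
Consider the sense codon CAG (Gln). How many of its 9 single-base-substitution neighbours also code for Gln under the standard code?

Position 1: none → 0 synonymous.
Position 2: none → 0 synonymous.
Position 3: CAA → 1 synonymous.
Total: 0 + 0 + 1 = 1.

1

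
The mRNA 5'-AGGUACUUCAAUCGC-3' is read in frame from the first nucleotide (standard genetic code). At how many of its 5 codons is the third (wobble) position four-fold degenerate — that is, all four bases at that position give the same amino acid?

Codon 1 AGG (Arg): third position 2-fold.
Codon 2 UAC (Tyr): third position 2-fold.
Codon 3 UUC (Phe): third position 2-fold.
Codon 4 AAU (Asn): third position 2-fold.
Codon 5 CGC (Arg): third position 4-fold.
Four-fold degenerate third positions: 1.

1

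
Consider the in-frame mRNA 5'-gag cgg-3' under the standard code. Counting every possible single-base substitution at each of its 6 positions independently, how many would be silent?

5

Codon 1 (GAG, Glu): 1 synonymous substitution.
Codon 2 (CGG, Arg): 4 synonymous substitutions.
Total: 1 + 4 = 5.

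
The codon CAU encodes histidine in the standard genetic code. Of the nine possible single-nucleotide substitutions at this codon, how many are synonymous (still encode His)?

1

Position 1: none → 0 synonymous.
Position 2: none → 0 synonymous.
Position 3: CAC → 1 synonymous.
Total: 0 + 0 + 1 = 1.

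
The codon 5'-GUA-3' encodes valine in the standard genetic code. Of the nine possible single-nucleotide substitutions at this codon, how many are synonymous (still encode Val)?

3

Position 1: none → 0 synonymous.
Position 2: none → 0 synonymous.
Position 3: GUU, GUC, GUG → 3 synonymous.
Total: 0 + 0 + 3 = 3.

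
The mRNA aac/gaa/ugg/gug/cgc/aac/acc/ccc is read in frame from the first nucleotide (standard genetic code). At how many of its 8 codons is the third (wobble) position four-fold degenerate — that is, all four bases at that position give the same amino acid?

Codon 1 AAC (Asn): third position 2-fold.
Codon 2 GAA (Glu): third position 2-fold.
Codon 3 UGG (Trp): third position 1-fold.
Codon 4 GUG (Val): third position 4-fold.
Codon 5 CGC (Arg): third position 4-fold.
Codon 6 AAC (Asn): third position 2-fold.
Codon 7 ACC (Thr): third position 4-fold.
Codon 8 CCC (Pro): third position 4-fold.
Four-fold degenerate third positions: 4.

4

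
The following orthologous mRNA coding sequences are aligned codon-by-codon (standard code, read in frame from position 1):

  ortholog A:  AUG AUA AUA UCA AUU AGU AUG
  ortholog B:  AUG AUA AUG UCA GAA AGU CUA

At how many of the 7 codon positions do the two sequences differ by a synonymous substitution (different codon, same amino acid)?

0

Codon 1: AUG Met / AUG Met — identical.
Codon 2: AUA Ile / AUA Ile — identical.
Codon 3: AUA Ile / AUG Met — nonsynonymous.
Codon 4: UCA Ser / UCA Ser — identical.
Codon 5: AUU Ile / GAA Glu — nonsynonymous.
Codon 6: AGU Ser / AGU Ser — identical.
Codon 7: AUG Met / CUA Leu — nonsynonymous.
Synonymous differences: 0.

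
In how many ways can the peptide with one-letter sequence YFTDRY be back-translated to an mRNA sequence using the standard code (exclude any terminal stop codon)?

Tyr: 2 codons.
Phe: 2 codons.
Thr: 4 codons.
Asp: 2 codons.
Arg: 6 codons.
Tyr: 2 codons.
2 × 2 × 4 × 2 × 6 × 2 = 384.

384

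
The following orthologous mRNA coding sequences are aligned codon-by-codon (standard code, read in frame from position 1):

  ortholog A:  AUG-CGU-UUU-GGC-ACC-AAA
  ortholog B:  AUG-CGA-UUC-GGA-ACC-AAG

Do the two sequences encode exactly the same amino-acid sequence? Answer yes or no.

yes

Codon 1: AUG Met / AUG Met — identical.
Codon 2: CGU Arg / CGA Arg — synonymous.
Codon 3: UUU Phe / UUC Phe — synonymous.
Codon 4: GGC Gly / GGA Gly — synonymous.
Codon 5: ACC Thr / ACC Thr — identical.
Codon 6: AAA Lys / AAG Lys — synonymous.
Nonsynonymous differences: 0 → same protein.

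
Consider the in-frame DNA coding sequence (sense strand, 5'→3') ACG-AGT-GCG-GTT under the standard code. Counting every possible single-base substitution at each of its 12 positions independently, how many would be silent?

10

Codon 1 (ACG, Thr): 3 synonymous substitutions.
Codon 2 (AGT, Ser): 1 synonymous substitution.
Codon 3 (GCG, Ala): 3 synonymous substitutions.
Codon 4 (GTT, Val): 3 synonymous substitutions.
Total: 3 + 1 + 3 + 3 = 10.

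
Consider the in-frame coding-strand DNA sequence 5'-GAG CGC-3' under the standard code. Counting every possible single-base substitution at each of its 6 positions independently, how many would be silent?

4

Codon 1 (GAG, Glu): 1 synonymous substitution.
Codon 2 (CGC, Arg): 3 synonymous substitutions.
Total: 1 + 3 = 4.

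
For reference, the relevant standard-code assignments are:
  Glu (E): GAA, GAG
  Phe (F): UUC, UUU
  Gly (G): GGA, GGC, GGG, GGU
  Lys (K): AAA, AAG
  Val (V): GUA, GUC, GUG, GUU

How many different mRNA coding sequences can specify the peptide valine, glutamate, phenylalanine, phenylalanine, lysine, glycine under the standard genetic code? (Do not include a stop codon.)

Val: 4 codons.
Glu: 2 codons.
Phe: 2 codons.
Phe: 2 codons.
Lys: 2 codons.
Gly: 4 codons.
4 × 2 × 2 × 2 × 2 × 4 = 256.

256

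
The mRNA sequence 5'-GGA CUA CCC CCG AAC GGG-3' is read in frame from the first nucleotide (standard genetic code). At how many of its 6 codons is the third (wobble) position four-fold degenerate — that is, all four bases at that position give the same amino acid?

5

Codon 1 GGA (Gly): third position 4-fold.
Codon 2 CUA (Leu): third position 4-fold.
Codon 3 CCC (Pro): third position 4-fold.
Codon 4 CCG (Pro): third position 4-fold.
Codon 5 AAC (Asn): third position 2-fold.
Codon 6 GGG (Gly): third position 4-fold.
Four-fold degenerate third positions: 5.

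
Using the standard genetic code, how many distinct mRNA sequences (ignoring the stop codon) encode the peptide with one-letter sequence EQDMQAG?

Glu: 2 codons.
Gln: 2 codons.
Asp: 2 codons.
Met: 1 codon.
Gln: 2 codons.
Ala: 4 codons.
Gly: 4 codons.
2 × 2 × 2 × 1 × 2 × 4 × 4 = 256.

256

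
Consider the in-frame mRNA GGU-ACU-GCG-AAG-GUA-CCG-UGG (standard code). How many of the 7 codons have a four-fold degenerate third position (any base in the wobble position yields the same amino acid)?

Codon 1 GGU (Gly): third position 4-fold.
Codon 2 ACU (Thr): third position 4-fold.
Codon 3 GCG (Ala): third position 4-fold.
Codon 4 AAG (Lys): third position 2-fold.
Codon 5 GUA (Val): third position 4-fold.
Codon 6 CCG (Pro): third position 4-fold.
Codon 7 UGG (Trp): third position 1-fold.
Four-fold degenerate third positions: 5.

5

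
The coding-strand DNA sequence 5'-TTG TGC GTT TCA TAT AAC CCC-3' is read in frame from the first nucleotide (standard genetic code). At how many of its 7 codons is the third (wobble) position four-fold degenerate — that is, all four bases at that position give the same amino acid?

Codon 1 TTG (Leu): third position 2-fold.
Codon 2 TGC (Cys): third position 2-fold.
Codon 3 GTT (Val): third position 4-fold.
Codon 4 TCA (Ser): third position 4-fold.
Codon 5 TAT (Tyr): third position 2-fold.
Codon 6 AAC (Asn): third position 2-fold.
Codon 7 CCC (Pro): third position 4-fold.
Four-fold degenerate third positions: 3.

3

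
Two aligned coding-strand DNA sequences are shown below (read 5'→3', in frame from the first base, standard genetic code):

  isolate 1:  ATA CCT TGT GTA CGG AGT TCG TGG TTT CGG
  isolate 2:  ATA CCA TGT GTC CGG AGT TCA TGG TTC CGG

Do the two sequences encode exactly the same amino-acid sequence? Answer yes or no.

yes

Codon 1: ATA Ile / ATA Ile — identical.
Codon 2: CCT Pro / CCA Pro — synonymous.
Codon 3: TGT Cys / TGT Cys — identical.
Codon 4: GTA Val / GTC Val — synonymous.
Codon 5: CGG Arg / CGG Arg — identical.
Codon 6: AGT Ser / AGT Ser — identical.
Codon 7: TCG Ser / TCA Ser — synonymous.
Codon 8: TGG Trp / TGG Trp — identical.
Codon 9: TTT Phe / TTC Phe — synonymous.
Codon 10: CGG Arg / CGG Arg — identical.
Nonsynonymous differences: 0 → same protein.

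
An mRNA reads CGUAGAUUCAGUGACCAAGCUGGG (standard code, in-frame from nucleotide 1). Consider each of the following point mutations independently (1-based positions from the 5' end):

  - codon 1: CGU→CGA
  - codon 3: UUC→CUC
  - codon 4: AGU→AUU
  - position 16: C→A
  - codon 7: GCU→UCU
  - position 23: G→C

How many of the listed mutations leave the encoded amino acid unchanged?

Codon 1: CGU (Arg) → CGA (Arg) — synonymous.
Codon 3: UUC (Phe) → CUC (Leu) — missense.
Codon 4: AGU (Ser) → AUU (Ile) — missense.
Codon 6: CAA (Gln) → AAA (Lys) — missense.
Codon 7: GCU (Ala) → UCU (Ser) — missense.
Codon 8: GGG (Gly) → GCG (Ala) — missense.
Synonymous: 1 of 6.

1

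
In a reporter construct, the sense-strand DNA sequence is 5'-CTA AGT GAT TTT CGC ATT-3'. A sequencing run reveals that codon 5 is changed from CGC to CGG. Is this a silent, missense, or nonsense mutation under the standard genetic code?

Position 15 falls in codon 5: CGC → Arg.
After the substitution the codon is CGG → Arg.
Both encode Arg, so the change is synonymous.

silent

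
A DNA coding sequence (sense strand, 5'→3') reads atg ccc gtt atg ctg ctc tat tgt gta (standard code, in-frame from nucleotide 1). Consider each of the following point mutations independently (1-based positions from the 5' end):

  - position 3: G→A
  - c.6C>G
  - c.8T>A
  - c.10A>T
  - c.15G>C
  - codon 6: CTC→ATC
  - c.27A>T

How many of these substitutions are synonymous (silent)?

Codon 1: ATG (Met) → ATA (Ile) — missense.
Codon 2: CCC (Pro) → CCG (Pro) — synonymous.
Codon 3: GTT (Val) → GAT (Asp) — missense.
Codon 4: ATG (Met) → TTG (Leu) — missense.
Codon 5: CTG (Leu) → CTC (Leu) — synonymous.
Codon 6: CTC (Leu) → ATC (Ile) — missense.
Codon 9: GTA (Val) → GTT (Val) — synonymous.
Synonymous: 3 of 7.

3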